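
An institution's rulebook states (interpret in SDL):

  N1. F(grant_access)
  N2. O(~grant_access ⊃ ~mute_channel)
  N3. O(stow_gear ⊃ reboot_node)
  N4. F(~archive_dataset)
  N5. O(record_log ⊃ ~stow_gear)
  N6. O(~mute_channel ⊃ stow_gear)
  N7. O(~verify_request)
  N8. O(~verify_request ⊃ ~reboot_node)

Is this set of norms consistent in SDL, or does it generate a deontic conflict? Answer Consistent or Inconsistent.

Inconsistent

Premise 7 gives O(~verify_request).
With premise 8, O(~verify_request ⊃ ~reboot_node), the K-axiom yields O(~reboot_node).
Premise 3, O(stow_gear ⊃ reboot_node), contraposes to O(~reboot_node ⊃ ~stow_gear); with O(~reboot_node) we get O(~stow_gear).
Premise 6 is O(~mute_channel ⊃ stow_gear); contrapositively O(~stow_gear ⊃ mute_channel). Since O(~stow_gear) holds, K gives O(mute_channel).
The contrapositive of premise 2 (O(~grant_access ⊃ ~mute_channel)) is O(mute_channel ⊃ grant_access), and O(mute_channel) is already established, so O(grant_access).
But premise 1, F(grant_access), means O(~grant_access).
We now have both O(grant_access) and O(~grant_access) — grant_access is simultaneously obligatory and forbidden, violating the D-axiom.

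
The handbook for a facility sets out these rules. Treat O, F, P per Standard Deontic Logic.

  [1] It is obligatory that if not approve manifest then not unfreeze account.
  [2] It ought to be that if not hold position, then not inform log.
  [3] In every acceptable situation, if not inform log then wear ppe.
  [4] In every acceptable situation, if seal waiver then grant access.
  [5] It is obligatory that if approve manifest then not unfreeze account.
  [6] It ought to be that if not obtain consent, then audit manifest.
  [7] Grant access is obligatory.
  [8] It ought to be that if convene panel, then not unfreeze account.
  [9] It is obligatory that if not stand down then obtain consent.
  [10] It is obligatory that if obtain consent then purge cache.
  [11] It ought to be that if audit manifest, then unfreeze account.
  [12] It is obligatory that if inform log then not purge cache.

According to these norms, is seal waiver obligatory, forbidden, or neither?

Premise 4 is O(seal_waiver → grant_access); even if O(grant_access) held, inferring O(seal_waiver) would be affirming the consequent — invalid.
No premise or chain of K-axiom applications forces O(seal_waiver), and none forces O(¬seal_waiver). So seal_waiver is neither obligatory nor forbidden under these norms.

Neither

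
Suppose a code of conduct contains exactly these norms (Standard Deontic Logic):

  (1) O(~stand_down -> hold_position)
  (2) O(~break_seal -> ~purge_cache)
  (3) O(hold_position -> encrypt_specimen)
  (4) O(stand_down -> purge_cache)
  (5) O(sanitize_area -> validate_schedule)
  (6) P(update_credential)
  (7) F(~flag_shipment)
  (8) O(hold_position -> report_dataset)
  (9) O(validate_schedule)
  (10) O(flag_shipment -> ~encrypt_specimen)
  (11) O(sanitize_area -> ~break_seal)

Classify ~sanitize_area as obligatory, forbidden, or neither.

F(~flag_shipment) at premise 7 means O(flag_shipment).
With premise 10, O(flag_shipment -> ~encrypt_specimen), the K-axiom yields O(~encrypt_specimen).
The contrapositive of premise 3 (O(hold_position -> encrypt_specimen)) is O(~encrypt_specimen -> ~hold_position), and O(~encrypt_specimen) is already established, so O(~hold_position).
Premise 1 is O(~stand_down -> hold_position); contrapositively O(~hold_position -> stand_down). Since O(~hold_position) holds, K gives O(stand_down).
Applying K to premise 4 (O(stand_down -> purge_cache)) and O(stand_down) yields O(purge_cache).
The contrapositive of premise 2 (O(~break_seal -> ~purge_cache)) is O(purge_cache -> break_seal), and O(purge_cache) is already established, so O(break_seal).
Premise 11 is O(sanitize_area -> ~break_seal); contrapositively O(break_seal -> ~sanitize_area). Since O(break_seal) holds, K gives O(~sanitize_area).
Premises 5, 6, 8, 9 do not contribute to this derivation.
Hence ~sanitize_area is obligatory.

Obligatory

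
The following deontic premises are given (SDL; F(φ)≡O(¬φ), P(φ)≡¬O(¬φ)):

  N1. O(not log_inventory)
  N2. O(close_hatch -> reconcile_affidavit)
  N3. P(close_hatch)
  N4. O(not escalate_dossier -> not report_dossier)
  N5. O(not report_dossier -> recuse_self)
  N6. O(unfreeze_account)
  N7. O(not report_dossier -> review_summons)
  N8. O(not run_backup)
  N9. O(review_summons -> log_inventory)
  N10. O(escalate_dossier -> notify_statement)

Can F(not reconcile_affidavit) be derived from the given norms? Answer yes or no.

No

Premise 2 is O(close_hatch -> reconcile_affidavit), but O(close_hatch) is not derivable from the premises (the permission P(close_hatch) asserts only not O(not close_hatch), not O(close_hatch)), so it does not yield O(reconcile_affidavit).
No other premise forces O(reconcile_affidavit). An ideal world satisfying every premise can still have not reconcile_affidavit true, so F(not reconcile_affidavit) is not derivable.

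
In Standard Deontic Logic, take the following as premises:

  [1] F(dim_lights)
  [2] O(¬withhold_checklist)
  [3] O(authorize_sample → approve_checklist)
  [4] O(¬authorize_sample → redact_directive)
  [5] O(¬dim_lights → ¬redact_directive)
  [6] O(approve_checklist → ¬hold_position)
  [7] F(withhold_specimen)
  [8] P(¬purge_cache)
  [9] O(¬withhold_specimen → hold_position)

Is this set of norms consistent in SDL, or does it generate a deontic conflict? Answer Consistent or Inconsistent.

Premise 7 is F(withhold_specimen), i.e. O(¬withhold_specimen).
From O(¬withhold_specimen) and premise 9, O(¬withhold_specimen → hold_position), we obtain O(hold_position).
Premise 6 is O(approve_checklist → ¬hold_position); contrapositively O(hold_position → ¬approve_checklist). Since O(hold_position) holds, K gives O(¬approve_checklist).
Premise 3 is O(authorize_sample → approve_checklist); contrapositively O(¬approve_checklist → ¬authorize_sample). Since O(¬approve_checklist) holds, K gives O(¬authorize_sample).
With premise 4, O(¬authorize_sample → redact_directive), the K-axiom yields O(redact_directive).
Premise 5, O(¬dim_lights → ¬redact_directive), contraposes to O(redact_directive → dim_lights); with O(redact_directive) we get O(dim_lights).
However, F(dim_lights) at premise 1 amounts to O(¬dim_lights).
We now have both O(dim_lights) and O(¬dim_lights) — dim_lights is simultaneously obligatory and forbidden, violating the D-axiom.

Inconsistent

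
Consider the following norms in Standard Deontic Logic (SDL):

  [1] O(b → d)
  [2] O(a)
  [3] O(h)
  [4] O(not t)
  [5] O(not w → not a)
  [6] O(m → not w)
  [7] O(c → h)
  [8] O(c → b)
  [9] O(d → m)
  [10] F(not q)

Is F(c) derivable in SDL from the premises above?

Premise 2 gives O(a).
Premise 5 is O(not w → not a); contrapositively O(a → w). Since O(a) holds, K gives O(w).
The contrapositive of premise 6 (O(m → not w)) is O(w → not m), and O(w) is already established, so O(not m).
Premise 9 is O(d → m); contrapositively O(not m → not d). Since O(not m) holds, K gives O(not d).
Premise 1, O(b → d), contraposes to O(not d → not b); with O(not d) we get O(not b).
Premise 8, O(c → b), contraposes to O(not b → not c); with O(not b) we get O(not c).
Premises 3, 4, 7, 10 do not contribute to this derivation.
So O(not c) holds, i.e. F(c). The claim follows.

Yes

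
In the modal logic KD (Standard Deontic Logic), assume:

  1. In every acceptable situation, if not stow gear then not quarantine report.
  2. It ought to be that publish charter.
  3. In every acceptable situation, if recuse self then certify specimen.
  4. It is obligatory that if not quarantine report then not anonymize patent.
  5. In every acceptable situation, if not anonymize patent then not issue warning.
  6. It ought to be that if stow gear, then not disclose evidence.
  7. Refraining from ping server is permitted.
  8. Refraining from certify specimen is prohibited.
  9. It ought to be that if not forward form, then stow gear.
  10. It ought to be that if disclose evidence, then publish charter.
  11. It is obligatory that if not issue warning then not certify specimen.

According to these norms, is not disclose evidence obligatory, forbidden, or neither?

F(¬certify_specimen) at premise 8 means O(certify_specimen).
Premise 11, O(¬issue_warning → ¬certify_specimen), contraposes to O(certify_specimen → issue_warning); with O(certify_specimen) we get O(issue_warning).
Premise 5 is O(¬anonymize_patent → ¬issue_warning); contrapositively O(issue_warning → anonymize_patent). Since O(issue_warning) holds, K gives O(anonymize_patent).
Premise 4 is O(¬quarantine_report → ¬anonymize_patent); contrapositively O(anonymize_patent → quarantine_report). Since O(anonymize_patent) holds, K gives O(quarantine_report).
Premise 1 is O(¬stow_gear → ¬quarantine_report); contrapositively O(quarantine_report → stow_gear). Since O(quarantine_report) holds, K gives O(stow_gear).
Applying K to premise 6 (O(stow_gear → ¬disclose_evidence)) and O(stow_gear) yields O(¬disclose_evidence).
Premises 2, 3, 7, 9, 10 do not contribute to this derivation.
Hence ¬disclose_evidence is obligatory.

Obligatory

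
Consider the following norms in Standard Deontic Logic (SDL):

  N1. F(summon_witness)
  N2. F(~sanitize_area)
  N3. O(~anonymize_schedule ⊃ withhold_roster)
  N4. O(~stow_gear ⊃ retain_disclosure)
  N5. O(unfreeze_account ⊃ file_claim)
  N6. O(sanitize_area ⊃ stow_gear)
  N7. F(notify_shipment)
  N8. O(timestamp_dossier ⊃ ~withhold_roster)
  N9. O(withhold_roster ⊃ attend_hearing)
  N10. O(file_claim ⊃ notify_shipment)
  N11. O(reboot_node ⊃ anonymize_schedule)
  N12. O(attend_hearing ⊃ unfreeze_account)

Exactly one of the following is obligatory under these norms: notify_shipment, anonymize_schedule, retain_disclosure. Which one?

Premise 7, F(notify_shipment), is equivalent to O(~notify_shipment).
The contrapositive of premise 10 (O(file_claim ⊃ notify_shipment)) is O(~notify_shipment ⊃ ~file_claim), and O(~notify_shipment) is already established, so O(~file_claim).
Premise 5, O(unfreeze_account ⊃ file_claim), contraposes to O(~file_claim ⊃ ~unfreeze_account); with O(~file_claim) we get O(~unfreeze_account).
Premise 12, O(attend_hearing ⊃ unfreeze_account), contraposes to O(~unfreeze_account ⊃ ~attend_hearing); with O(~unfreeze_account) we get O(~attend_hearing).
Premise 9, O(withhold_roster ⊃ attend_hearing), contraposes to O(~attend_hearing ⊃ ~withhold_roster); with O(~attend_hearing) we get O(~withhold_roster).
Premise 3, O(~anonymize_schedule ⊃ withhold_roster), contraposes to O(~withhold_roster ⊃ anonymize_schedule); with O(~withhold_roster) we get O(anonymize_schedule).
So O(anonymize_schedule) holds — anonymize_schedule is obligatory. None of the other listed options is made obligatory by any chain of premises.

anonymize_schedule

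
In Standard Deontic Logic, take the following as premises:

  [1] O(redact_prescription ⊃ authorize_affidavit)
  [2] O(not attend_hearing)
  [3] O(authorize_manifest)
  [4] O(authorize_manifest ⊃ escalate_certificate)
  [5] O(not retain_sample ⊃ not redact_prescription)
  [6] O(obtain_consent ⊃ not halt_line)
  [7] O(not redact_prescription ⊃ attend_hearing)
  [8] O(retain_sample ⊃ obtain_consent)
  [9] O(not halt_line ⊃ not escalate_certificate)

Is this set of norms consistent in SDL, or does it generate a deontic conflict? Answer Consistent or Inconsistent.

Inconsistent

From premise 3 we have O(authorize_manifest).
Premise 4 is O(authorize_manifest ⊃ escalate_certificate); since O(authorize_manifest), deontic closure gives O(escalate_certificate).
The contrapositive of premise 9 (O(not halt_line ⊃ not escalate_certificate)) is O(escalate_certificate ⊃ halt_line), and O(escalate_certificate) is already established, so O(halt_line).
Premise 6 is O(obtain_consent ⊃ not halt_line); contrapositively O(halt_line ⊃ not obtain_consent). Since O(halt_line) holds, K gives O(not obtain_consent).
Premise 8, O(retain_sample ⊃ obtain_consent), contraposes to O(not obtain_consent ⊃ not retain_sample); with O(not obtain_consent) we get O(not retain_sample).
From O(not retain_sample) and premise 5, O(not retain_sample ⊃ not redact_prescription), we obtain O(not redact_prescription).
From O(not redact_prescription) and premise 7, O(not redact_prescription ⊃ attend_hearing), we obtain O(attend_hearing).
However, premise 2 gives O(not attend_hearing).
We now have both O(attend_hearing) and O(not attend_hearing) — attend_hearing is simultaneously obligatory and forbidden, violating the D-axiom.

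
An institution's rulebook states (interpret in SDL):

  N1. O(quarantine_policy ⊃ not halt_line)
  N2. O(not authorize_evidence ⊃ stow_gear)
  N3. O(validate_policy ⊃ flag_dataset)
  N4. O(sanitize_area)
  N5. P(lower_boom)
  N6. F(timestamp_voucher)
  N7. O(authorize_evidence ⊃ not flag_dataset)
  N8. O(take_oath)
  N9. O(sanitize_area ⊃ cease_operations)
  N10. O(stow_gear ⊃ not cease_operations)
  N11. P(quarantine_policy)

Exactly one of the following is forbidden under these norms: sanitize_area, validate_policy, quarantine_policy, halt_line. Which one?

validate_policy

Premise 4 gives O(sanitize_area).
From O(sanitize_area) and premise 9, O(sanitize_area ⊃ cease_operations), we obtain O(cease_operations).
The contrapositive of premise 10 (O(stow_gear ⊃ not cease_operations)) is O(cease_operations ⊃ not stow_gear), and O(cease_operations) is already established, so O(not stow_gear).
The contrapositive of premise 2 (O(not authorize_evidence ⊃ stow_gear)) is O(not stow_gear ⊃ authorize_evidence), and O(not stow_gear) is already established, so O(authorize_evidence).
With premise 7, O(authorize_evidence ⊃ not flag_dataset), the K-axiom yields O(not flag_dataset).
The contrapositive of premise 3 (O(validate_policy ⊃ flag_dataset)) is O(not flag_dataset ⊃ not validate_policy), and O(not flag_dataset) is already established, so O(not validate_policy).
So O(not validate_policy) holds, i.e. validate_policy is forbidden. None of the other listed options is forbidden under the premises.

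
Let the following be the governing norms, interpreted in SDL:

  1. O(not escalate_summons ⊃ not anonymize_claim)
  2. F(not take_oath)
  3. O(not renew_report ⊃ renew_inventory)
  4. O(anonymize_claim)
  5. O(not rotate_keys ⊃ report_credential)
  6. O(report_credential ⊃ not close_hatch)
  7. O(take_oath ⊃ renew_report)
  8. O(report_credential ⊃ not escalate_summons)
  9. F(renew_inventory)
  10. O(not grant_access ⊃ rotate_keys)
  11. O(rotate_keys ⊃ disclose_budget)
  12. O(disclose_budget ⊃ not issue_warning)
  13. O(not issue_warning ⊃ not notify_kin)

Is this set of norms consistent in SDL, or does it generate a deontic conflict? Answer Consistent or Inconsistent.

Premise 3 is O(not renew_report ⊃ renew_inventory), but O(not renew_report) is not derivable from the premises, so it does not yield O(renew_inventory).
So O(renew_inventory) is not derivable, and the apparent clash with O(not renew_inventory) does not arise.
A world satisfying every obligation exists (e.g. anonymize_claim=true, close_hatch=false, disclose_budget=true, escalate_summons=true, grant_access=false, issue_warning=false, notify_kin=false, renew_inventory=false, renew_report=true, report_credential=false, rotate_keys=true, take_oath=true); no atom is both obligatory and forbidden, so the set is consistent.

Consistent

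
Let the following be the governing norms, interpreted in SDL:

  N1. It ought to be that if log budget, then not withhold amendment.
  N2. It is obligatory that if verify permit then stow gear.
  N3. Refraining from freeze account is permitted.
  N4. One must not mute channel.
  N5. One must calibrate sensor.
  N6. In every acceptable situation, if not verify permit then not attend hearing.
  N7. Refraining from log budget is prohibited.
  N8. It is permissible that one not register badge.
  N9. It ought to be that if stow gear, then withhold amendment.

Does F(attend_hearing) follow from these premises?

Yes

Premise 7 is F(¬log_budget), i.e. O(log_budget).
Premise 1 is O(log_budget → ¬withhold_amendment); since O(log_budget), deontic closure gives O(¬withhold_amendment).
Premise 9 is O(stow_gear → withhold_amendment); contrapositively O(¬withhold_amendment → ¬stow_gear). Since O(¬withhold_amendment) holds, K gives O(¬stow_gear).
Premise 2, O(verify_permit → stow_gear), contraposes to O(¬stow_gear → ¬verify_permit); with O(¬stow_gear) we get O(¬verify_permit).
Applying K to premise 6 (O(¬verify_permit → ¬attend_hearing)) and O(¬verify_permit) yields O(¬attend_hearing).
Premises 3, 4, 5, 8 do not contribute to this derivation.
So O(¬attend_hearing) holds, i.e. F(attend_hearing). The claim follows.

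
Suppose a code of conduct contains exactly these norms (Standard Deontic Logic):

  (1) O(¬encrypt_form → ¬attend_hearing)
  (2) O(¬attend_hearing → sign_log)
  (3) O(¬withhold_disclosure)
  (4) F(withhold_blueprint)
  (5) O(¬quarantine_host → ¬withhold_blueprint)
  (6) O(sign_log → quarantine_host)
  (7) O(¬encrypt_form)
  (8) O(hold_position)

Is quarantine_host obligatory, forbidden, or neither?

Obligatory

Premise 7 gives O(¬encrypt_form).
With premise 1, O(¬encrypt_form → ¬attend_hearing), the K-axiom yields O(¬attend_hearing).
Applying K to premise 2 (O(¬attend_hearing → sign_log)) and O(¬attend_hearing) yields O(sign_log).
Premise 6 is O(sign_log → quarantine_host); since O(sign_log), deontic closure gives O(quarantine_host).
Premises 3, 4, 5, 8 do not contribute to this derivation.
Hence quarantine_host is obligatory.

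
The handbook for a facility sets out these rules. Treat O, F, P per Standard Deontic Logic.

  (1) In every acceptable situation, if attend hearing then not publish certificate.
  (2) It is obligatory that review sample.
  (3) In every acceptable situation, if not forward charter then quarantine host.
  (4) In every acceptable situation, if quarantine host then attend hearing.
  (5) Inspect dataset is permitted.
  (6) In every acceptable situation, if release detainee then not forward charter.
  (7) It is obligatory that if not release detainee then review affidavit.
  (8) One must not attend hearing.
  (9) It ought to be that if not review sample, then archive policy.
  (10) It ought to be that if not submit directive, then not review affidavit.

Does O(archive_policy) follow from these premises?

Premise 9 is O(¬review_sample → archive_policy), but O(¬review_sample) is not derivable from the premises, so it does not yield O(archive_policy).
No other premise forces O(archive_policy). An ideal world satisfying every premise can still have archive_policy false, so O(archive_policy) is not derivable.

No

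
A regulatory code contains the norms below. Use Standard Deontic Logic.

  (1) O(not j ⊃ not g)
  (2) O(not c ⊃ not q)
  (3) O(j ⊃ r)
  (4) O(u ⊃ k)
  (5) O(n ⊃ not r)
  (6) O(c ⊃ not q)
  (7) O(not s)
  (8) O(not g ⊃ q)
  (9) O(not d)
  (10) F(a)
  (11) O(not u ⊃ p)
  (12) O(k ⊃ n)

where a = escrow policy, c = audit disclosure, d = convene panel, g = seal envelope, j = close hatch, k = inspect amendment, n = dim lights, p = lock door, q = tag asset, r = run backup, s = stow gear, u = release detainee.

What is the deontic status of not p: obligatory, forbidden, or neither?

Premises 6 and 2 cover both cases: O(c ⊃ not q) and O(not c ⊃ not q). Since c ∨ not c is a tautology, O(not q) follows.
The contrapositive of premise 8 (O(not g ⊃ q)) is O(not q ⊃ g), and O(not q) is already established, so O(g).
Premise 1, O(not j ⊃ not g), contraposes to O(g ⊃ j); with O(g) we get O(j).
With premise 3, O(j ⊃ r), the K-axiom yields O(r).
Premise 5 is O(n ⊃ not r); contrapositively O(r ⊃ not n). Since O(r) holds, K gives O(not n).
The contrapositive of premise 12 (O(k ⊃ n)) is O(not n ⊃ not k), and O(not n) is already established, so O(not k).
Premise 4 is O(u ⊃ k); contrapositively O(not k ⊃ not u). Since O(not k) holds, K gives O(not u).
From O(not u) and premise 11, O(not u ⊃ p), we obtain O(p).
Premises 7, 9, 10 do not contribute to this derivation.
Thus O(p), which is F(not p): not p is forbidden.

Forbidden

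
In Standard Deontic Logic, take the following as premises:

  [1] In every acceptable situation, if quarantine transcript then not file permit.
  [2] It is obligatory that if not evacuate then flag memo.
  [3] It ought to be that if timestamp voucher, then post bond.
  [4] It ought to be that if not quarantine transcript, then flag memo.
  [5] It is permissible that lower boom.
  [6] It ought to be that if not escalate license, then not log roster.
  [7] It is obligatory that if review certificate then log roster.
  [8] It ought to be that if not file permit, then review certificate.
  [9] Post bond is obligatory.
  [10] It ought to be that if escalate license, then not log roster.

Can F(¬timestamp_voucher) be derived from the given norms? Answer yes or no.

Premise 3 is O(timestamp_voucher → post_bond); even if O(post_bond) held, inferring O(timestamp_voucher) would be affirming the consequent — invalid.
No other premise forces O(timestamp_voucher). An ideal world satisfying every premise can still have ¬timestamp_voucher true, so F(¬timestamp_voucher) is not derivable.

No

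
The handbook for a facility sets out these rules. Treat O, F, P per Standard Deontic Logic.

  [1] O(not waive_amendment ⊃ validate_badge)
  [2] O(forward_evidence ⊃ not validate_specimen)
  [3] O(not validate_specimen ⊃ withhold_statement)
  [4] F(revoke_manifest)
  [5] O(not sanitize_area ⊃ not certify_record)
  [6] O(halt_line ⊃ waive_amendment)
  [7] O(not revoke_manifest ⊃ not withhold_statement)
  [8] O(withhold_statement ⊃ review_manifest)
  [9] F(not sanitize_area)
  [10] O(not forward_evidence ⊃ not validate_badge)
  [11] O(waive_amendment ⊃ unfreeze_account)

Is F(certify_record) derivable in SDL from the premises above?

No

Premise 5 is O(not sanitize_area ⊃ not certify_record), but O(not sanitize_area) is not derivable from the premises, so it does not yield O(not certify_record).
No other premise forces O(not certify_record). An ideal world satisfying every premise can still have certify_record true, so F(certify_record) is not derivable.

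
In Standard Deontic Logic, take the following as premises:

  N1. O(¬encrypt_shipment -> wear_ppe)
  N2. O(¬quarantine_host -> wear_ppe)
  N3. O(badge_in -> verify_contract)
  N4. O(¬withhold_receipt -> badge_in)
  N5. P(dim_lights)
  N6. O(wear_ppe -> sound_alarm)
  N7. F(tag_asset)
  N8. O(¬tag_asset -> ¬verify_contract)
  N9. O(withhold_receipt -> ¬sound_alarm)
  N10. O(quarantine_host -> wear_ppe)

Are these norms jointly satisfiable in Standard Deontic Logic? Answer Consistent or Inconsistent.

Premises 10 and 2 cover both cases: O(quarantine_host -> wear_ppe) and O(¬quarantine_host -> wear_ppe). Since quarantine_host ∨ ¬quarantine_host is a tautology, O(wear_ppe) follows.
Premise 6 is O(wear_ppe -> sound_alarm); since O(wear_ppe), deontic closure gives O(sound_alarm).
Premise 9, O(withhold_receipt -> ¬sound_alarm), contraposes to O(sound_alarm -> ¬withhold_receipt); with O(sound_alarm) we get O(¬withhold_receipt).
Premise 4 is O(¬withhold_receipt -> badge_in); since O(¬withhold_receipt), deontic closure gives O(badge_in).
With premise 3, O(badge_in -> verify_contract), the K-axiom yields O(verify_contract).
Premise 8, O(¬tag_asset -> ¬verify_contract), contraposes to O(verify_contract -> tag_asset); with O(verify_contract) we get O(tag_asset).
However, F(tag_asset) at premise 7 amounts to O(¬tag_asset).
We now have both O(tag_asset) and O(¬tag_asset) — tag_asset is simultaneously obligatory and forbidden, violating the D-axiom.

Inconsistent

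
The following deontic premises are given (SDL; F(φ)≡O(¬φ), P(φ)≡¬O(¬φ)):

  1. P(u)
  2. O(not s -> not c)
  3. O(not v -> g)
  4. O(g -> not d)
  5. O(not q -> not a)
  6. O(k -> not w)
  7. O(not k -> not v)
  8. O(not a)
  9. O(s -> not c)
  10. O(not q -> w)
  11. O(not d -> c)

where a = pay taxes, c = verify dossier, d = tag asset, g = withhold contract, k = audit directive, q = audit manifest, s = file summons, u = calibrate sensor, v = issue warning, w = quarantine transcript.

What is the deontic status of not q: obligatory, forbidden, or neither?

Forbidden

By case analysis on s: premise 9 gives O(s -> not c) and premise 2 gives O(not s -> not c), so O(not c) either way.
The contrapositive of premise 11 (O(not d -> c)) is O(not c -> d), and O(not c) is already established, so O(d).
The contrapositive of premise 4 (O(g -> not d)) is O(d -> not g), and O(d) is already established, so O(not g).
Premise 3 is O(not v -> g); contrapositively O(not g -> v). Since O(not g) holds, K gives O(v).
The contrapositive of premise 7 (O(not k -> not v)) is O(v -> k), and O(v) is already established, so O(k).
From O(k) and premise 6, O(k -> not w), we obtain O(not w).
Premise 10, O(not q -> w), contraposes to O(not w -> q); with O(not w) we get O(q).
Premises 1, 5, 8 do not contribute to this derivation.
Thus O(q), which is F(not q): not q is forbidden.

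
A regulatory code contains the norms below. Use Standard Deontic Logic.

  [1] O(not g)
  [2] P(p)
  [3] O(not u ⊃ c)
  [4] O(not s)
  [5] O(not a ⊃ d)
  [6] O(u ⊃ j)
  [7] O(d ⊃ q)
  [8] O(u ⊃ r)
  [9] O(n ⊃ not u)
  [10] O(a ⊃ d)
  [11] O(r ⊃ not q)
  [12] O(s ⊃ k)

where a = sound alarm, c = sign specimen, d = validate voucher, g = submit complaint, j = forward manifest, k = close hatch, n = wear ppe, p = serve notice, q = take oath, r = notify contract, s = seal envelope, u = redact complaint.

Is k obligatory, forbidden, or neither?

Premise 12 is O(s ⊃ k), but O(s) is not derivable from the premises, so it does not yield O(k).
No premise or chain of K-axiom applications forces O(k), and none forces O(not k). So k is neither obligatory nor forbidden under these norms.

Neither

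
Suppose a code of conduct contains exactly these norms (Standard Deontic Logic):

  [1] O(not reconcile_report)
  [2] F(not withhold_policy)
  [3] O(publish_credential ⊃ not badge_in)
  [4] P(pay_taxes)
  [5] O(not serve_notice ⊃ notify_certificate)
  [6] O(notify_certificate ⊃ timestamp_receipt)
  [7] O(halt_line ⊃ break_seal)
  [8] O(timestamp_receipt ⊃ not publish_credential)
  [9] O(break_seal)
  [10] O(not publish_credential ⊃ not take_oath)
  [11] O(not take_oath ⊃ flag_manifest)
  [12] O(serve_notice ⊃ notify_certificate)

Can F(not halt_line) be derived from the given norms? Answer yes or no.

No

Premise 7 is O(halt_line ⊃ break_seal); even if O(break_seal) held, inferring O(halt_line) would be affirming the consequent — invalid.
No other premise forces O(halt_line). An ideal world satisfying every premise can still have not halt_line true, so F(not halt_line) is not derivable.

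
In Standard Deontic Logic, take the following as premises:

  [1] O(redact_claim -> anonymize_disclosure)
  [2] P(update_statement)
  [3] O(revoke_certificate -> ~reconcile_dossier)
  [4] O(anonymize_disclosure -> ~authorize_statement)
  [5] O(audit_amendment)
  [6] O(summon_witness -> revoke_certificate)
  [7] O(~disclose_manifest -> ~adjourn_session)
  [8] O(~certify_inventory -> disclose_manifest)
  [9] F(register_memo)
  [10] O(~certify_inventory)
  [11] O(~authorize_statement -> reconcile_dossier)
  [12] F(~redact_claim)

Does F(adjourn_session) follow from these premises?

No

Premise 7 is O(~disclose_manifest -> ~adjourn_session), but O(~disclose_manifest) is not derivable from the premises, so it does not yield O(~adjourn_session).
No other premise forces O(~adjourn_session). An ideal world satisfying every premise can still have adjourn_session true, so F(adjourn_session) is not derivable.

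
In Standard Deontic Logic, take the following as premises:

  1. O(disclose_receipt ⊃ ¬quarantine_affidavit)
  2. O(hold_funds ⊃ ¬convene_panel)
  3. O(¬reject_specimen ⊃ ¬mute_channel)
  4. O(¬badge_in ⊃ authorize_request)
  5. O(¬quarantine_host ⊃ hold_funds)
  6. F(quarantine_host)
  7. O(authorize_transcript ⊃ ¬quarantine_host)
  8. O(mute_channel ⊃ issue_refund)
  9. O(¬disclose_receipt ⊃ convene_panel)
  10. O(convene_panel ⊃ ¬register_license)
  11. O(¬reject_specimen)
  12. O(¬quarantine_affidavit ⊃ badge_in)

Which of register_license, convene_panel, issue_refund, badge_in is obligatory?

Premise 6 is F(quarantine_host), i.e. O(¬quarantine_host).
From O(¬quarantine_host) and premise 5, O(¬quarantine_host ⊃ hold_funds), we obtain O(hold_funds).
With premise 2, O(hold_funds ⊃ ¬convene_panel), the K-axiom yields O(¬convene_panel).
Premise 9 is O(¬disclose_receipt ⊃ convene_panel); contrapositively O(¬convene_panel ⊃ disclose_receipt). Since O(¬convene_panel) holds, K gives O(disclose_receipt).
Applying K to premise 1 (O(disclose_receipt ⊃ ¬quarantine_affidavit)) and O(disclose_receipt) yields O(¬quarantine_affidavit).
Premise 12 is O(¬quarantine_affidavit ⊃ badge_in); since O(¬quarantine_affidavit), deontic closure gives O(badge_in).
So O(badge_in) holds — badge_in is obligatory. None of the other listed options is made obligatory by any chain of premises.

badge_in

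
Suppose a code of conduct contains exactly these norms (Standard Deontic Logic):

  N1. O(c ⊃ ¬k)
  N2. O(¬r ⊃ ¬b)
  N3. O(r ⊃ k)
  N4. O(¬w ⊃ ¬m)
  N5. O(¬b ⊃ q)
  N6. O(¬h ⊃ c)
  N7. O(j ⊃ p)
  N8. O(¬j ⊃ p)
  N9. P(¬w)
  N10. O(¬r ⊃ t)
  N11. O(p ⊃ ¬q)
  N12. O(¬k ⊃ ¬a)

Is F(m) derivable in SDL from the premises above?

No

Premise 4 is O(¬w ⊃ ¬m), but O(¬w) is not derivable from the premises (the permission P(¬w) asserts only ¬O(w), not O(¬w)), so it does not yield O(¬m).
No other premise forces O(¬m). An ideal world satisfying every premise can still have m true, so F(m) is not derivable.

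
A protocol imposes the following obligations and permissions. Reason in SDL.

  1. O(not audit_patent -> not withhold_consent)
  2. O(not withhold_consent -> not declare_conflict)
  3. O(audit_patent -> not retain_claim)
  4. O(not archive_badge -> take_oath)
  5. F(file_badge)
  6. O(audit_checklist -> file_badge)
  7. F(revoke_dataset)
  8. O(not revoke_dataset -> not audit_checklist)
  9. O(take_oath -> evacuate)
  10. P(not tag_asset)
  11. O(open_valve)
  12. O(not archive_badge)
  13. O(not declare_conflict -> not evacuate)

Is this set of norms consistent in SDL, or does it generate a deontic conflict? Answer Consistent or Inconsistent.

Consistent

Premise 6 is O(audit_checklist -> file_badge), but O(audit_checklist) is not derivable from the premises, so it does not yield O(file_badge).
So O(file_badge) is not derivable, and the apparent clash with O(not file_badge) does not arise.
A world satisfying every obligation exists (e.g. archive_badge=false, audit_checklist=false, audit_patent=true, declare_conflict=true, evacuate=true, file_badge=false, open_valve=true, retain_claim=false, revoke_dataset=false, tag_asset=false, take_oath=true, withhold_consent=true); no atom is both obligatory and forbidden, so the set is consistent.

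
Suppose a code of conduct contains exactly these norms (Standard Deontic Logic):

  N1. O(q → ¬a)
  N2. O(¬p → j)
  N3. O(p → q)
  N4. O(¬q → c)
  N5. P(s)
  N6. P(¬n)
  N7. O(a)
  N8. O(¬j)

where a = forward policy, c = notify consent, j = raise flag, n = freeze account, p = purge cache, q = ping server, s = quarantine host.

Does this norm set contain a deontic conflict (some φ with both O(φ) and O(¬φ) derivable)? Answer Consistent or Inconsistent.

From premise 8 we have O(¬j).
Premise 2 is O(¬p → j); contrapositively O(¬j → p). Since O(¬j) holds, K gives O(p).
From O(p) and premise 3, O(p → q), we obtain O(q).
With premise 1, O(q → ¬a), the K-axiom yields O(¬a).
Yet premise 7 states O(a).
We now have both O(¬a) and O(a) — a is simultaneously obligatory and forbidden, violating the D-axiom.

Inconsistent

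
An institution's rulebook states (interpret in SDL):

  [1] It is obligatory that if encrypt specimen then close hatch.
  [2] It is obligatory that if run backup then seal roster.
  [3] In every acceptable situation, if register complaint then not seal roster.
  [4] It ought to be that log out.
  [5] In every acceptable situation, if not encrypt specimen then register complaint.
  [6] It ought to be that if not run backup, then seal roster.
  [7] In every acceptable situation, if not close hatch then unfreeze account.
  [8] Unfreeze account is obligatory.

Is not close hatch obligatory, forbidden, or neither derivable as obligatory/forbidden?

Premises 2 and 6 cover both cases: O(run_backup → seal_roster) and O(¬run_backup → seal_roster). Since run_backup ∨ ¬run_backup is a tautology, O(seal_roster) follows.
The contrapositive of premise 3 (O(register_complaint → ¬seal_roster)) is O(seal_roster → ¬register_complaint), and O(seal_roster) is already established, so O(¬register_complaint).
The contrapositive of premise 5 (O(¬encrypt_specimen → register_complaint)) is O(¬register_complaint → encrypt_specimen), and O(¬register_complaint) is already established, so O(encrypt_specimen).
Applying K to premise 1 (O(encrypt_specimen → close_hatch)) and O(encrypt_specimen) yields O(close_hatch).
Premises 4, 7, 8 do not contribute to this derivation.
Thus O(close_hatch), which is F(¬close_hatch): ¬close_hatch is forbidden.

Forbidden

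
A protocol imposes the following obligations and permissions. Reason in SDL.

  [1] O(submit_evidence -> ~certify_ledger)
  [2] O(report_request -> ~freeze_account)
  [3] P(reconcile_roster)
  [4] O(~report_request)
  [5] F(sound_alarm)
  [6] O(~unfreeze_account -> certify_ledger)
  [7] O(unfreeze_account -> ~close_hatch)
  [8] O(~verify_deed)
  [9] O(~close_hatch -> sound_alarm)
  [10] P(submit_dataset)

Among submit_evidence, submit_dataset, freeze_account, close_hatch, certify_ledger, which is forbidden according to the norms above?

Premise 5 is F(sound_alarm), i.e. O(~sound_alarm).
Premise 9 is O(~close_hatch -> sound_alarm); contrapositively O(~sound_alarm -> close_hatch). Since O(~sound_alarm) holds, K gives O(close_hatch).
The contrapositive of premise 7 (O(unfreeze_account -> ~close_hatch)) is O(close_hatch -> ~unfreeze_account), and O(close_hatch) is already established, so O(~unfreeze_account).
With premise 6, O(~unfreeze_account -> certify_ledger), the K-axiom yields O(certify_ledger).
Premise 1, O(submit_evidence -> ~certify_ledger), contraposes to O(certify_ledger -> ~submit_evidence); with O(certify_ledger) we get O(~submit_evidence).
So O(~submit_evidence) holds, i.e. submit_evidence is forbidden. None of the other listed options is forbidden under the premises.

submit_evidence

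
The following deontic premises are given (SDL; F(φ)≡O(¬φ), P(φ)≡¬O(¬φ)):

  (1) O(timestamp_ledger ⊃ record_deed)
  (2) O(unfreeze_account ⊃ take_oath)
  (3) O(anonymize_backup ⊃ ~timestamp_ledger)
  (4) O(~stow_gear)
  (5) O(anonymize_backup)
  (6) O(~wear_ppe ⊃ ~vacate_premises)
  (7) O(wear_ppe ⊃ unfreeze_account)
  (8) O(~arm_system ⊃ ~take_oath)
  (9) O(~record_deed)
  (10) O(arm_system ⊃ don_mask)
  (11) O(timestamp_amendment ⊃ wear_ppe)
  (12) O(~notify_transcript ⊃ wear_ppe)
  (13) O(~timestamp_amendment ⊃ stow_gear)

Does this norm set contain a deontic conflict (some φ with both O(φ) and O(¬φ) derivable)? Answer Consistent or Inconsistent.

Consistent

Premise 1 is O(timestamp_ledger ⊃ record_deed), but O(timestamp_ledger) is not derivable from the premises, so it does not yield O(record_deed).
So O(record_deed) is not derivable, and the apparent clash with O(~record_deed) does not arise.
A world satisfying every obligation exists (e.g. anonymize_backup=true, arm_system=true, don_mask=true, notify_transcript=false, record_deed=false, stow_gear=false, take_oath=true, timestamp_amendment=true, timestamp_ledger=false, unfreeze_account=true, vacate_premises=false, wear_ppe=true); no atom is both obligatory and forbidden, so the set is consistent.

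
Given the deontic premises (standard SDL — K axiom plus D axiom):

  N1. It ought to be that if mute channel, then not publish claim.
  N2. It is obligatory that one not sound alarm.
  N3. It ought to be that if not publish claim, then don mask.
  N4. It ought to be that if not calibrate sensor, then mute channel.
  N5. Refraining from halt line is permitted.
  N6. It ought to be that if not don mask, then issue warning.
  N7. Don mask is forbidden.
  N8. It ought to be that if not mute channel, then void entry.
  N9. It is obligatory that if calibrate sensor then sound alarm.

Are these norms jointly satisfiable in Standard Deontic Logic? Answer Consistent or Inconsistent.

Premise 2 gives O(¬sound_alarm).
Premise 9 is O(calibrate_sensor → sound_alarm); contrapositively O(¬sound_alarm → ¬calibrate_sensor). Since O(¬sound_alarm) holds, K gives O(¬calibrate_sensor).
Applying K to premise 4 (O(¬calibrate_sensor → mute_channel)) and O(¬calibrate_sensor) yields O(mute_channel).
From O(mute_channel) and premise 1, O(mute_channel → ¬publish_claim), we obtain O(¬publish_claim).
From O(¬publish_claim) and premise 3, O(¬publish_claim → don_mask), we obtain O(don_mask).
However, F(don_mask) at premise 7 amounts to O(¬don_mask).
We now have both O(don_mask) and O(¬don_mask) — don_mask is simultaneously obligatory and forbidden, violating the D-axiom.

Inconsistent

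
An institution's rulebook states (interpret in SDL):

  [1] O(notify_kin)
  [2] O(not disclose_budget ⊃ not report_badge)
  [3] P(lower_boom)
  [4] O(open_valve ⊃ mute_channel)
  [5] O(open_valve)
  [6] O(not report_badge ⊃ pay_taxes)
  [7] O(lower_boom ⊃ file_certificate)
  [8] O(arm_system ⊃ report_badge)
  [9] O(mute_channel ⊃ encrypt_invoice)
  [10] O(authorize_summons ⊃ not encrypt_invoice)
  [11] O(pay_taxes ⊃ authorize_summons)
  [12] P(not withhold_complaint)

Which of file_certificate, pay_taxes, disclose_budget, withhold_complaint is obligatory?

disclose_budget

Premise 5 states O(open_valve) outright.
Applying K to premise 4 (O(open_valve ⊃ mute_channel)) and O(open_valve) yields O(mute_channel).
From O(mute_channel) and premise 9, O(mute_channel ⊃ encrypt_invoice), we obtain O(encrypt_invoice).
The contrapositive of premise 10 (O(authorize_summons ⊃ not encrypt_invoice)) is O(encrypt_invoice ⊃ not authorize_summons), and O(encrypt_invoice) is already established, so O(not authorize_summons).
The contrapositive of premise 11 (O(pay_taxes ⊃ authorize_summons)) is O(not authorize_summons ⊃ not pay_taxes), and O(not authorize_summons) is already established, so O(not pay_taxes).
Premise 6, O(not report_badge ⊃ pay_taxes), contraposes to O(not pay_taxes ⊃ report_badge); with O(not pay_taxes) we get O(report_badge).
Premise 2, O(not disclose_budget ⊃ not report_badge), contraposes to O(report_badge ⊃ disclose_budget); with O(report_badge) we get O(disclose_budget).
So O(disclose_budget) holds — disclose_budget is obligatory. None of the other listed options is made obligatory by any chain of premises.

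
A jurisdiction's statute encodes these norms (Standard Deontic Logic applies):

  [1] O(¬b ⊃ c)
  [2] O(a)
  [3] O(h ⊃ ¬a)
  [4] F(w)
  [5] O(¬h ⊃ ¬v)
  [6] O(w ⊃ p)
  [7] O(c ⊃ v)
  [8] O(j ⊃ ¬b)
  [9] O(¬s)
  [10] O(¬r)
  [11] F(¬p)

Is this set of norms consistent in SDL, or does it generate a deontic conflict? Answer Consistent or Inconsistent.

Consistent

Premise 6 is O(w ⊃ p); even if O(p) held, inferring O(w) would be affirming the consequent — invalid.
So O(w) is not derivable, and the apparent clash with O(¬w) does not arise.
A world satisfying every obligation exists (e.g. a=true, b=true, c=false, h=false, j=false, p=true, r=false, s=false, v=false, w=false); no atom is both obligatory and forbidden, so the set is consistent.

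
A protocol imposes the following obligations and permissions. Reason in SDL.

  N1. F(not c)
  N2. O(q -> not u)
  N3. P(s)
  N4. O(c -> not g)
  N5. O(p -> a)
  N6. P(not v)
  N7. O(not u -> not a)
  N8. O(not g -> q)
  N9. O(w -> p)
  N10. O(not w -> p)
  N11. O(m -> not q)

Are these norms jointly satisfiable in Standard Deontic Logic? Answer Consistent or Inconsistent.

Premises 10 and 9 cover both cases: O(not w -> p) and O(w -> p). Since not w ∨ w is a tautology, O(p) follows.
Applying K to premise 5 (O(p -> a)) and O(p) yields O(a).
The contrapositive of premise 7 (O(not u -> not a)) is O(a -> u), and O(a) is already established, so O(u).
Premise 2 is O(q -> not u); contrapositively O(u -> not q). Since O(u) holds, K gives O(not q).
Premise 8, O(not g -> q), contraposes to O(not q -> g); with O(not q) we get O(g).
The contrapositive of premise 4 (O(c -> not g)) is O(g -> not c), and O(g) is already established, so O(not c).
But premise 1, F(not c), means O(c).
We now have both O(not c) and O(c) — c is simultaneously obligatory and forbidden, violating the D-axiom.

Inconsistent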